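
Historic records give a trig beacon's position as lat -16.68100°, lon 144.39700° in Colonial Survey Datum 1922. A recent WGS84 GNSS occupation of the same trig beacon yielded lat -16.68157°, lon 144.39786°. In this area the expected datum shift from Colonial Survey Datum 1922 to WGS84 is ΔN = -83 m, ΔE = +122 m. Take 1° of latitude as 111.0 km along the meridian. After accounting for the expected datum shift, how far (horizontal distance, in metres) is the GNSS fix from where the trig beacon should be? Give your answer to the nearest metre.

36 m

Observed coordinate differences: Δφ = -0.00057°, Δλ = +0.00086°.
Converting to metres (1° lat = 111000 m, cos φ = 0.957918): observed ΔN = -63.3 m, observed ΔE = 91.4 m.
Subtracting the expected shift leaves a residual of -63.3 − (-83) = 19.7 m north and 91.4 − (122) = -30.6 m east.
Residual distance = √(19.7² + (-30.6)²) = 36.4 m.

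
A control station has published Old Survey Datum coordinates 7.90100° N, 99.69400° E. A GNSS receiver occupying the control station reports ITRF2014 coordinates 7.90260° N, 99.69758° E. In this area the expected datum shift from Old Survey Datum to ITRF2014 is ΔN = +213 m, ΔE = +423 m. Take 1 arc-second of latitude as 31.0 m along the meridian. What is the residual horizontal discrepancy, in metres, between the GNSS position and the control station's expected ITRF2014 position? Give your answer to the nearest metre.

Observed coordinate differences: Δφ = +0.00160°, Δλ = +0.00358°.
Converting to metres (1° lat = 111600 m, cos φ = 0.990507): observed ΔN = 178.6 m, observed ΔE = 395.7 m.
Subtracting the expected shift leaves a residual of 178.6 − (213) = -34.4 m north and 395.7 − (423) = -27.3 m east.
Residual distance = √((-34.4)² + (-27.3)²) = 43.9 m.

44 m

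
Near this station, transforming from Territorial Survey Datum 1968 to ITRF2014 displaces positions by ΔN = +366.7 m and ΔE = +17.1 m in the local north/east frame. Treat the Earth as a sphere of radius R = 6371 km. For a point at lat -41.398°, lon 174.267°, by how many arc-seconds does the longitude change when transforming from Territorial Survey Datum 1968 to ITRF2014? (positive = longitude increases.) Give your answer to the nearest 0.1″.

At latitude -41.398°, cos φ = 0.750134.
One radian of longitude at latitude φ spans R cos φ, so Δλ = ΔE / (R cos φ) = 17.1 / (6371000 × 0.750134) = 3.5781e-06 rad = 0.738″.

Δλ = 0.7″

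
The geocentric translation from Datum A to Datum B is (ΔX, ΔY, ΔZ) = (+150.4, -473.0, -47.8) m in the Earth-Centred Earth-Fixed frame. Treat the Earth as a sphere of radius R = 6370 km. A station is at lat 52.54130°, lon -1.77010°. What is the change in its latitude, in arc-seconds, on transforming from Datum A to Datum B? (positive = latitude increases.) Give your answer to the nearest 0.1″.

Δφ = -5.2″

sin φ = 0.793792, cos φ = 0.608189, sin λ = -0.030889, cos λ = 0.999523.
North component: ΔN = −sin φ cos λ·ΔX − sin φ sin λ·ΔY + cos φ·ΔZ = −(0.793792)(0.999523)(150.4) − (0.793792)(-0.030889)(-473.0) + (0.608189)(-47.8) = -160.00 m.
1° of latitude spans πR/180 = 111177 m, so Δφ = -160.00 / 111177 × 3600 = -5.181″.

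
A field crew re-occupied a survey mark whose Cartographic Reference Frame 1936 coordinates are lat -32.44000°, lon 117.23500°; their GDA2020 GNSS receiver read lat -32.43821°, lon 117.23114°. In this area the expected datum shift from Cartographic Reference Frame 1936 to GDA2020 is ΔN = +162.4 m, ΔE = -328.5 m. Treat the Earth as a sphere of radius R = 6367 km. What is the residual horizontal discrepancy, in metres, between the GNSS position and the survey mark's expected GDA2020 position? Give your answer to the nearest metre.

50 m

Observed coordinate differences: Δφ = +0.00179°, Δλ = -0.00386°.
Converting to metres (1° lat = 111125 m, cos φ = 0.843954): observed ΔN = 198.9 m, observed ΔE = -362.0 m.
Subtracting the expected shift leaves a residual of 198.9 − (162.4) = 36.5 m north and -362.0 − (-328.5) = -33.5 m east.
Residual distance = √(36.5² + (-33.5)²) = 49.6 m.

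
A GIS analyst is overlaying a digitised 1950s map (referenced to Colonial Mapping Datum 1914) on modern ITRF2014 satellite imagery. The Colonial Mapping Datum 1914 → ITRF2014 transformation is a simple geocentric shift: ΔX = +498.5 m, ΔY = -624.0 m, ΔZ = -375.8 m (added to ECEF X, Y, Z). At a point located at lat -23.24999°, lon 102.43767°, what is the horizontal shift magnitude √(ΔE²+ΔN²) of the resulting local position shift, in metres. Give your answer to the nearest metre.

At φ = -23.24999°, λ = 102.43767°: sin φ = -0.394744, cos φ = 0.918791, sin λ = 0.976531, cos λ = -0.215377.
ΔE = −sin λ·ΔX + cos λ·ΔY = −(0.976531)·(498.5) + (-0.215377)·(-624.0) = -352.41 m.
ΔN = −sin φ cos λ·ΔX − sin φ sin λ·ΔY + cos φ·ΔZ = −(-0.394744)(-0.215377)(498.5) − (-0.394744)(0.976531)(-624.0) + (0.918791)(-375.8) = -628.20 m.
Horizontal magnitude = √(ΔE² + ΔN²) = √((-352.41)² + (-628.20)²) = 720.30 m.

720 m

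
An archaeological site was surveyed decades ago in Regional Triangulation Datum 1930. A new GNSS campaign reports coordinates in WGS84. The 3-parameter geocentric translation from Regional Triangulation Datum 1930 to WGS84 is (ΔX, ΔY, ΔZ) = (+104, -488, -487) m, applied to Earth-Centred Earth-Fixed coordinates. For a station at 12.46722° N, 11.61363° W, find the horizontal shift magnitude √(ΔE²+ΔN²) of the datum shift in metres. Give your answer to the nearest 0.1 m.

The local east axis at (φ, λ) is (−sin λ, cos λ, 0), so ΔE = −sin(-11.61363°)·104 + cos(-11.61363°)·(-488) = -457.07 m.
The local north axis is (−sin φ cos λ, −sin φ sin λ, cos φ), giving ΔN = -21.992 − 21.208 − 475.516 = -518.72 m.
Horizontal magnitude = √(ΔE² + ΔN²) = √((-457.07)² + (-518.72)²) = 691.36 m.

691.4 m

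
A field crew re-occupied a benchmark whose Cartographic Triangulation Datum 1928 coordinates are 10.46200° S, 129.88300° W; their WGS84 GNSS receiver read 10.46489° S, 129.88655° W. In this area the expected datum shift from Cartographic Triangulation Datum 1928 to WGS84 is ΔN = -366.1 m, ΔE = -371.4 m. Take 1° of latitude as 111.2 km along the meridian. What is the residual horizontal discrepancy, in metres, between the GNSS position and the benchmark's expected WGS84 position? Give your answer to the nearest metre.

Observed coordinate differences: Δφ = -0.00289°, Δλ = -0.00355°.
Converting to metres (1° lat = 111200 m, cos φ = 0.983376): observed ΔN = -321.4 m, observed ΔE = -388.2 m.
Subtracting the expected shift leaves a residual of -321.4 − (-366.1) = 44.7 m north and -388.2 − (-371.4) = -16.8 m east.
Residual distance = √(44.7² + (-16.8)²) = 47.8 m.

48 m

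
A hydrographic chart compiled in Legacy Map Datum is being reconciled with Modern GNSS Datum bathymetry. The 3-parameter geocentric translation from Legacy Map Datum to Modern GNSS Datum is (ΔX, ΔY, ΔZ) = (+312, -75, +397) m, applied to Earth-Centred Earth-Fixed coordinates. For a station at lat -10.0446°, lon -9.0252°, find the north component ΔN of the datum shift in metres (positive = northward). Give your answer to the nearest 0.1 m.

ΔN = 446.7 m

The local north axis is (−sin φ cos λ, −sin φ sin λ, cos φ), giving ΔN = 53.744 + 2.052 + 390.915 = 446.71 m.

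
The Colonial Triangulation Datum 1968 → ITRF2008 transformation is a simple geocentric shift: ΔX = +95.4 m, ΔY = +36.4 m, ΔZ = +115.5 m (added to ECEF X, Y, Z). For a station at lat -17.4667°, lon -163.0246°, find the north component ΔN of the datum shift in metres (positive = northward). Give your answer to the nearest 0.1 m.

At φ = -17.4667°, λ = -163.0246°: sin φ = -0.300151, cos φ = 0.953892, sin λ = -0.291961, cos λ = -0.956430.
ΔN = −sin φ cos λ·ΔX − sin φ sin λ·ΔY + cos φ·ΔZ = −(-0.300151)(-0.956430)(95.4) − (-0.300151)(-0.291961)(36.4) + (0.953892)(115.5) = 79.60 m.

ΔN = 79.6 m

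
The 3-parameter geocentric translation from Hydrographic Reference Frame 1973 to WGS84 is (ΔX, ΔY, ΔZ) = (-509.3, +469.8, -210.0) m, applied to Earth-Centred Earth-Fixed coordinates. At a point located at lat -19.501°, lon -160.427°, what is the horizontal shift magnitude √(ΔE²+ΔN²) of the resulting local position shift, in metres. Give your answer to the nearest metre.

The local east axis at (φ, λ) is (−sin λ, cos λ, 0), so ΔE = −sin(-160.427°)·(-509.3) + cos(-160.427°)·469.8 = -613.27 m.
The local north axis is (−sin φ cos λ, −sin φ sin λ, cos φ), giving ΔN = 160.192 − 52.539 − 197.953 = -90.30 m.
Horizontal magnitude = √(ΔE² + ΔN²) = √((-613.27)² + (-90.30)²) = 619.88 m.

620 m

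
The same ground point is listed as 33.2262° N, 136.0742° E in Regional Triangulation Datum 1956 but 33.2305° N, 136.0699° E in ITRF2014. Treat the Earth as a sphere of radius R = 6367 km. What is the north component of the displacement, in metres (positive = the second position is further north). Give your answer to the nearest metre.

Δφ = 33.2305° − 33.2262° = +0.0043°; Δλ = 136.0699° − 136.0742° = -0.0043°.
1° along a meridian = πR/180 = 111125 m.
ΔN = Δφ × 111125 = 477.8 m; ΔE = Δλ × 111125 × cos(33.2262°) = -0.0043 × 111125 × 0.836514 = -399.7 m.

ΔN = 478 m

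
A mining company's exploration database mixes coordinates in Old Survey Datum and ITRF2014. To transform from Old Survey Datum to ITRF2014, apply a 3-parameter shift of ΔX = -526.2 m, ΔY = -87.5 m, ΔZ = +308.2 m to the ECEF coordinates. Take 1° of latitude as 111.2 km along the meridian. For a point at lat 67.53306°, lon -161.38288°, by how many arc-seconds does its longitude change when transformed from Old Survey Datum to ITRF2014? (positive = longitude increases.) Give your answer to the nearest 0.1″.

Δλ = -7.2″

sin φ = 0.924100, cos φ = 0.382150, sin λ = -0.319242, cos λ = -0.947673.
East component: ΔE = −sin λ·ΔX + cos λ·ΔY = −(-0.319242)(-526.2) + (-0.947673)(-87.5) = -85.06 m.
1° of latitude spans 111200 m; at latitude φ, 1° of longitude spans that × cos φ = 42495.1 m, so Δλ = -85.06 / 42495.1 × 3600 = -7.206″.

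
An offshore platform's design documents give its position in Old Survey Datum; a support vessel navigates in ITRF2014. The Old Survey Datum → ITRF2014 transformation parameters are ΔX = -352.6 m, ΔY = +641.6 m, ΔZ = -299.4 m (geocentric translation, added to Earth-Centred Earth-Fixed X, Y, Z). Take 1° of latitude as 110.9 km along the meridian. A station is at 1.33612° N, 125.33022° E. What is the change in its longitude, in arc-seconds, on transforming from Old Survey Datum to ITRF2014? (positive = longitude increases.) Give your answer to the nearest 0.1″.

sin φ = 0.023318, cos φ = 0.999728, sin λ = 0.815833, cos λ = -0.578288.
East component: ΔE = −sin λ·ΔX + cos λ·ΔY = −(0.815833)(-352.6) + (-0.578288)(641.6) = -83.37 m.
1° of latitude spans 110900 m; at latitude φ, 1° of longitude spans that × cos φ = 110869.8 m, so Δλ = -83.37 / 110869.8 × 3600 = -2.707″.

Δλ = -2.7″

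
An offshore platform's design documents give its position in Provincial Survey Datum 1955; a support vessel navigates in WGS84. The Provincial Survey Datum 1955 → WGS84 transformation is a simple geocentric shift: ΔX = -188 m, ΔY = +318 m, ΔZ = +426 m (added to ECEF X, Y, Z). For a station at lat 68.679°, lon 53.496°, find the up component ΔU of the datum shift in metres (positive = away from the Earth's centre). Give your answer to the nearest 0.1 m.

ΔU = 449.1 m

The local up (radial) axis is (cos φ cos λ, cos φ sin λ, sin φ), giving ΔU = -40.663 + 92.939 + 396.844 = 449.12 m.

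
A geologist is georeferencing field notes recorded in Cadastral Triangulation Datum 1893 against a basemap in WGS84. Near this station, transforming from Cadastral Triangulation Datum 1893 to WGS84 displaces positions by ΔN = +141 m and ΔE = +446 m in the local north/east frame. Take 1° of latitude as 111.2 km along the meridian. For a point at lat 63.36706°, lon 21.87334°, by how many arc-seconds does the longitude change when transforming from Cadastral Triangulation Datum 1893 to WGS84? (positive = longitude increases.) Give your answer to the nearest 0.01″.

Δλ = 32.21″

At latitude 63.36706°, cos φ = 0.448273.
1° of longitude at this latitude = 111.2 × cos φ = 49.85 km, so Δλ = 446.0 / 49848.0 = 0.0089472° = 32.210″.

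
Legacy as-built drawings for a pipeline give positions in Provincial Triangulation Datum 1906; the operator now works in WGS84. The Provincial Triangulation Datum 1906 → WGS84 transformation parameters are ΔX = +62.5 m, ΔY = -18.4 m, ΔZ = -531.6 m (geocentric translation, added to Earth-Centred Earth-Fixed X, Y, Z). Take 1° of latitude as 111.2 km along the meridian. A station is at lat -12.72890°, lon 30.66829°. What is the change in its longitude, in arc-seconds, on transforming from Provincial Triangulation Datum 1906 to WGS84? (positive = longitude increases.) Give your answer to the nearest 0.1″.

sin φ = -0.220338, cos φ = 0.975424, sin λ = 0.510067, cos λ = 0.860135.
East component: ΔE = −sin λ·ΔX + cos λ·ΔY = −(0.510067)(62.5) + (0.860135)(-18.4) = -47.71 m.
1° of latitude spans 111200 m; at latitude φ, 1° of longitude spans that × cos φ = 108467.1 m, so Δλ = -47.71 / 108467.1 × 3600 = -1.583″.

Δλ = -1.6″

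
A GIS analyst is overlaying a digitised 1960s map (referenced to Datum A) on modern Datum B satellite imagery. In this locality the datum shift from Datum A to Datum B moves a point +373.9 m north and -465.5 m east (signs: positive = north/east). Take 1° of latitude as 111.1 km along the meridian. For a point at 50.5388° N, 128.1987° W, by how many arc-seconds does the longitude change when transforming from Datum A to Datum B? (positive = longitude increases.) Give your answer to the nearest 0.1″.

At latitude 50.5388°, cos φ = 0.635556.
1° of longitude at this latitude = 111.1 × cos φ = 70.61 km, so Δλ = -465.5 / 70610.2 = -0.0065925° = -23.733″.

Δλ = -23.7″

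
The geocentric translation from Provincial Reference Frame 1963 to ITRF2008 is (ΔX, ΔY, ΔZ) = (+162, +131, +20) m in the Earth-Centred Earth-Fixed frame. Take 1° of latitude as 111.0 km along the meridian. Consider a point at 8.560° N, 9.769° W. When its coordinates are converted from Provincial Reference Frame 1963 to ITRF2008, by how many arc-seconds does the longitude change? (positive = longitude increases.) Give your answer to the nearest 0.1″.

sin φ = 0.148845, cos φ = 0.988861, sin λ = -0.169676, cos λ = 0.985500.
East component: ΔE = −sin λ·ΔX + cos λ·ΔY = −(-0.169676)(162) + (0.985500)(131) = 156.59 m.
1° of latitude spans 111000 m; at latitude φ, 1° of longitude spans that × cos φ = 109763.5 m, so Δλ = 156.59 / 109763.5 × 3600 = 5.136″.

Δλ = 5.1″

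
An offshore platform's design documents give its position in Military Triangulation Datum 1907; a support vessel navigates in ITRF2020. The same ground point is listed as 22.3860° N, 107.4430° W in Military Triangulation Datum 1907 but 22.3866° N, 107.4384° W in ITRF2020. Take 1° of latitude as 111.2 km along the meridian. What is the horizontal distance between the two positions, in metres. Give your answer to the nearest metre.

Δφ = 22.3866° − 22.3860° = +0.0006°; Δλ = -107.4384° − -107.4430° = +0.0046°.
ΔN = Δφ × 111200 = 66.7 m; ΔE = Δλ × 111200 × cos(22.3860°) = +0.0046 × 111200 × 0.924639 = 473.0 m.
Distance = √(ΔE² + ΔN²) = √(473.0² + 66.7²) = 477.7 m.

478 m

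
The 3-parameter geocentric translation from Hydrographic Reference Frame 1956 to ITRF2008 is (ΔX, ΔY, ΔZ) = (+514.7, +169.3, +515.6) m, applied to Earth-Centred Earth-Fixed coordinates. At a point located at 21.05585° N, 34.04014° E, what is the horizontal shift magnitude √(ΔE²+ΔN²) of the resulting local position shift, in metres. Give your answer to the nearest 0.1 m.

The local east axis at (φ, λ) is (−sin λ, cos λ, 0), so ΔE = −sin(34.04014°)·514.7 + cos(34.04014°)·169.3 = -147.83 m.
The local north axis is (−sin φ cos λ, −sin φ sin λ, cos φ), giving ΔN = -153.233 − 34.049 + 481.174 = 293.89 m.
Horizontal magnitude = √(ΔE² + ΔN²) = √((-147.83)² + 293.89²) = 328.98 m.

329.0 m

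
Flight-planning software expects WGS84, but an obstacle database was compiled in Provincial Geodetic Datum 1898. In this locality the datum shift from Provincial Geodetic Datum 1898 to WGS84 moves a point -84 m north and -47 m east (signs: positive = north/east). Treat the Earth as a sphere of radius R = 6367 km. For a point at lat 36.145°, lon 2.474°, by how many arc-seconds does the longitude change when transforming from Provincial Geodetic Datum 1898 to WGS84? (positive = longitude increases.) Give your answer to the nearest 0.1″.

At latitude 36.145°, cos φ = 0.807527.
One radian of longitude at latitude φ spans R cos φ, so Δλ = ΔE / (R cos φ) = -47.0 / (6367000 × 0.807527) = -9.1413e-06 rad = -1.886″.

Δλ = -1.9″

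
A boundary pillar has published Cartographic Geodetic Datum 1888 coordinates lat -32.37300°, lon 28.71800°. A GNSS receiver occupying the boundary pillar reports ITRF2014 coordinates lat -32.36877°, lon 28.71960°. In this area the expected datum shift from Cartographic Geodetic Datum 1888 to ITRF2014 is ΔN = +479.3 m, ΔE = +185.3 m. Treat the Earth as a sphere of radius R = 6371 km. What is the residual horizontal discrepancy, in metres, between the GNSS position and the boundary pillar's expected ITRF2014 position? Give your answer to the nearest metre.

36 m

Observed coordinate differences: Δφ = +0.00423°, Δλ = +0.00160°.
Converting to metres (1° lat = 111195 m, cos φ = 0.844580): observed ΔN = 470.4 m, observed ΔE = 150.3 m.
Subtracting the expected shift leaves a residual of 470.4 − (479.3) = -8.9 m north and 150.3 − (185.3) = -35.0 m east.
Residual distance = √((-8.9)² + (-35.0)²) = 36.2 m.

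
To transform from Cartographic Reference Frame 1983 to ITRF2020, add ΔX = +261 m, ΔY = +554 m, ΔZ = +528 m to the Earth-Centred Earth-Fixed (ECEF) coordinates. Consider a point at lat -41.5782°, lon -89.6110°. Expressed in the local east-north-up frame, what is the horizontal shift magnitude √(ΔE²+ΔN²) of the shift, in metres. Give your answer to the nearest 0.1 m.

The local east axis at (φ, λ) is (−sin λ, cos λ, 0), so ΔE = −sin(-89.6110°)·261 + cos(-89.6110°)·554 = 264.76 m.
The local north axis is (−sin φ cos λ, −sin φ sin λ, cos φ), giving ΔN = 1.176 − 367.649 + 394.971 = 28.50 m.
Horizontal magnitude = √(ΔE² + ΔN²) = √(264.76² + 28.50²) = 266.28 m.

266.3 m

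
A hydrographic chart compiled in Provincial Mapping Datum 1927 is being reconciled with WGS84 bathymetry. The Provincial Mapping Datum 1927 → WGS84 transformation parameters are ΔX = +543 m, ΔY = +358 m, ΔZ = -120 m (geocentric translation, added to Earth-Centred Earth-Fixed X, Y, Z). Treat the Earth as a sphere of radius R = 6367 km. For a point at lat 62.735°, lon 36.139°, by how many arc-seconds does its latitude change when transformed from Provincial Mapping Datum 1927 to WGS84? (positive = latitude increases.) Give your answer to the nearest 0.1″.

Δφ = -20.5″

sin φ = 0.888897, cos φ = 0.458107, sin λ = 0.589746, cos λ = 0.807589.
North component: ΔN = −sin φ cos λ·ΔX − sin φ sin λ·ΔY + cos φ·ΔZ = −(0.888897)(0.807589)(543) − (0.888897)(0.589746)(358) + (0.458107)(-120) = -632.44 m.
1° of latitude spans πR/180 = 111125 m, so Δφ = -632.44 / 111125 × 3600 = -20.489″.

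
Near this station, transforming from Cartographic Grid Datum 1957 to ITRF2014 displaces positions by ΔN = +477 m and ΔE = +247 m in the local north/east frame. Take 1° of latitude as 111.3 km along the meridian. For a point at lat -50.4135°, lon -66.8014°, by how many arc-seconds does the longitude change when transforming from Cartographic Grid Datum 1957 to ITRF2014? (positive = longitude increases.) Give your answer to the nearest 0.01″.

At latitude -50.4135°, cos φ = 0.637242.
1° of longitude at this latitude = 111.3 × cos φ = 70.93 km, so Δλ = 247.0 / 70925.1 = 0.0034825° = 12.537″.

Δλ = 12.54″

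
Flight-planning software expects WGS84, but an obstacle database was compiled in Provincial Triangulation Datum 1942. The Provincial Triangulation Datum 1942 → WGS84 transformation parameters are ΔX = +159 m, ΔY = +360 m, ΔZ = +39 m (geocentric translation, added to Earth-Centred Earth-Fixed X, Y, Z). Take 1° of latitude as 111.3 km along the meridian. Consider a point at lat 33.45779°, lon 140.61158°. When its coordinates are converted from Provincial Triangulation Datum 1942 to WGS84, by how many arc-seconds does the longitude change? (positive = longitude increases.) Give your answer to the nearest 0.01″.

sin φ = 0.551323, cos φ = 0.834292, sin λ = 0.634574, cos λ = -0.772862.
East component: ΔE = −sin λ·ΔX + cos λ·ΔY = −(0.634574)(159) + (-0.772862)(360) = -379.13 m.
1° of latitude spans 111300 m; at latitude φ, 1° of longitude spans that × cos φ = 92856.7 m, so Δλ = -379.13 / 92856.7 × 3600 = -14.699″.

Δλ = -14.70″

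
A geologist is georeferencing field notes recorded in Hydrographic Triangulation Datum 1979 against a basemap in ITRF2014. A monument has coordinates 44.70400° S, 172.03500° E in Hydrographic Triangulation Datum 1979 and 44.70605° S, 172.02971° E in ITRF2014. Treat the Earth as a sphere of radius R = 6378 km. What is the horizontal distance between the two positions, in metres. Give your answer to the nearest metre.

Δφ = -44.70605° − -44.70400° = -0.00205°; Δλ = 172.02971° − 172.03500° = -0.00529°.
1° along a meridian = πR/180 = 111317 m.
ΔN = Δφ × 111317 = -228.2 m; ΔE = Δλ × 111317 × cos(-44.70400°) = -0.00529 × 111317 × 0.710750 = -418.5 m.
Distance = √(ΔE² + ΔN²) = √((-418.5)² + (-228.2)²) = 476.7 m.

477 m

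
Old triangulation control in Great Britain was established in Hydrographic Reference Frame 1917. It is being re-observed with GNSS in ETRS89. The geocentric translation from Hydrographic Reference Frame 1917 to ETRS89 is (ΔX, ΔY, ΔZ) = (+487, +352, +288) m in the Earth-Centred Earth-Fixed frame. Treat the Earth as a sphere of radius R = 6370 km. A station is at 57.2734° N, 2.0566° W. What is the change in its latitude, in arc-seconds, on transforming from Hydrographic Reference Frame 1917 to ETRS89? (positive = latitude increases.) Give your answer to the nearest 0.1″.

sin φ = 0.841260, cos φ = 0.540631, sin λ = -0.035887, cos λ = 0.999356.
North component: ΔN = −sin φ cos λ·ΔX − sin φ sin λ·ΔY + cos φ·ΔZ = −(0.841260)(0.999356)(487) − (0.841260)(-0.035887)(352) + (0.540631)(288) = -243.10 m.
1° of latitude spans πR/180 = 111177 m, so Δφ = -243.10 / 111177 × 3600 = -7.872″.

Δφ = -7.9″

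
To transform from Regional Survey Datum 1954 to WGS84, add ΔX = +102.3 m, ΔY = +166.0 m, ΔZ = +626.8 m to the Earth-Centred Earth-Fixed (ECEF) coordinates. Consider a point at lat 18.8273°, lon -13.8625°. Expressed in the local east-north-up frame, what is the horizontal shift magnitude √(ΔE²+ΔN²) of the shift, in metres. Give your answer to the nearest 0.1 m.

603.3 m

The local east axis at (φ, λ) is (−sin λ, cos λ, 0), so ΔE = −sin(-13.8625°)·102.3 + cos(-13.8625°)·166.0 = 185.68 m.
The local north axis is (−sin φ cos λ, −sin φ sin λ, cos φ), giving ΔN = -32.052 + 12.835 + 593.263 = 574.05 m.
Horizontal magnitude = √(ΔE² + ΔN²) = √(185.68² + 574.05²) = 603.33 m.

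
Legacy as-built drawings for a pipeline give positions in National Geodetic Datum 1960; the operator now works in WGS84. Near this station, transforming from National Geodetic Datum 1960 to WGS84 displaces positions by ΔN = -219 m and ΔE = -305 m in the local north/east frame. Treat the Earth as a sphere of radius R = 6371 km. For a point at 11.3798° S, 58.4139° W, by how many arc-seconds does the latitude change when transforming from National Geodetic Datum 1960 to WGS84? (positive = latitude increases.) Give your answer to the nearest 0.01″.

On a sphere of radius R, 1 rad of latitude = R, so Δφ = ΔN / R = -219.0 / 6371000 = -3.4375e-05 rad = -7.090″.

Δφ = -7.09″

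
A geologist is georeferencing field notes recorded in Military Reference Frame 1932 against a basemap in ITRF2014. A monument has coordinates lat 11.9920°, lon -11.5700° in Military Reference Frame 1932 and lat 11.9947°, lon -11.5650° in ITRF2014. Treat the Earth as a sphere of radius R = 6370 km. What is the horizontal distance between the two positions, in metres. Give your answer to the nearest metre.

Δφ = 11.9947° − 11.9920° = +0.0027°; Δλ = -11.5650° − -11.5700° = +0.0050°.
1° along a meridian = πR/180 = 111177 m.
ΔN = Δφ × 111177 = 300.2 m; ΔE = Δλ × 111177 × cos(11.9920°) = +0.0050 × 111177 × 0.978177 = 543.8 m.
Distance = √(ΔE² + ΔN²) = √(543.8² + 300.2²) = 621.1 m.

621 m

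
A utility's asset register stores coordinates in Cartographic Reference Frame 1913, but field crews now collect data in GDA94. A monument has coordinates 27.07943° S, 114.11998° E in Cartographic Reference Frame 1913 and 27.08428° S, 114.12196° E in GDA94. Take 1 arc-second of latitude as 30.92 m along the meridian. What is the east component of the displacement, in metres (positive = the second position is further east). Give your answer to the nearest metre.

ΔE = 196 m

Δφ = -27.08428° − -27.07943° = -0.00485°; Δλ = 114.12196° − 114.11998° = +0.00198°.
1° of latitude = 3600 × 30.92 = 111312 m.
ΔN = Δφ × 111312 = -539.9 m; ΔE = Δλ × 111312 × cos(-27.07943°) = +0.00198 × 111312 × 0.890376 = 196.2 m.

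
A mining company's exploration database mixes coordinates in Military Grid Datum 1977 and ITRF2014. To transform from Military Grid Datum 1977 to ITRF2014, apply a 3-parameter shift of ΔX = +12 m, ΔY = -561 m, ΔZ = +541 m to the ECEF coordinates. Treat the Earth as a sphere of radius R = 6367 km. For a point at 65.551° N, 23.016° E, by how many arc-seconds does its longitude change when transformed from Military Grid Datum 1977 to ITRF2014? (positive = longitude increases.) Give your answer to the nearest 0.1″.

Δλ = -40.8″

sin φ = 0.910330, cos φ = 0.413883, sin λ = 0.390988, cos λ = 0.920396.
East component: ΔE = −sin λ·ΔX + cos λ·ΔY = −(0.390988)(12) + (0.920396)(-561) = -521.03 m.
1° of latitude spans πR/180 = 111125 m; at latitude φ, 1° of longitude spans that × cos φ = 45992.8 m, so Δλ = -521.03 / 45992.8 × 3600 = -40.783″.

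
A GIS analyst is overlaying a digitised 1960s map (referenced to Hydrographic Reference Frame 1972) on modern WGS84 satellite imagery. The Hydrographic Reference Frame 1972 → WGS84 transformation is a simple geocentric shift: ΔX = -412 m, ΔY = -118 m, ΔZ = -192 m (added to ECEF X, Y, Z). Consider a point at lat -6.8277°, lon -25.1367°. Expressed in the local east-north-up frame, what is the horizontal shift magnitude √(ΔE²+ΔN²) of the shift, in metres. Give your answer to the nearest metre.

363 m

The local east axis at (φ, λ) is (−sin λ, cos λ, 0), so ΔE = −sin(-25.1367°)·(-412) + cos(-25.1367°)·(-118) = -281.83 m.
The local north axis is (−sin φ cos λ, −sin φ sin λ, cos φ), giving ΔN = -44.342 + 5.959 − 190.638 = -229.02 m.
Horizontal magnitude = √(ΔE² + ΔN²) = √((-281.83)² + (-229.02)²) = 363.15 m.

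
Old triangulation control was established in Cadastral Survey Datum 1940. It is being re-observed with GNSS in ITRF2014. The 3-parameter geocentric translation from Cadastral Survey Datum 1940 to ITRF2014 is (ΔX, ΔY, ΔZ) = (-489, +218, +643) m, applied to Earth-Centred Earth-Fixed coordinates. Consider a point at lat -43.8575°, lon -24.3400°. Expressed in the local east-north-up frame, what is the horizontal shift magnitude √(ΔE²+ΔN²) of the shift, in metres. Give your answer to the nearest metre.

93 m

At φ = -43.8575°, λ = -24.3400°: sin φ = -0.692867, cos φ = 0.721065, sin λ = -0.412151, cos λ = 0.911116.
ΔE = −sin λ·ΔX + cos λ·ΔY = −(-0.412151)·(-489) + (0.911116)·(218) = -2.92 m.
ΔN = −sin φ cos λ·ΔX − sin φ sin λ·ΔY + cos φ·ΔZ = −(-0.692867)(0.911116)(-489) − (-0.692867)(-0.412151)(218) + (0.721065)(643) = 92.69 m.
Horizontal magnitude = √(ΔE² + ΔN²) = √((-2.92)² + 92.69²) = 92.74 m.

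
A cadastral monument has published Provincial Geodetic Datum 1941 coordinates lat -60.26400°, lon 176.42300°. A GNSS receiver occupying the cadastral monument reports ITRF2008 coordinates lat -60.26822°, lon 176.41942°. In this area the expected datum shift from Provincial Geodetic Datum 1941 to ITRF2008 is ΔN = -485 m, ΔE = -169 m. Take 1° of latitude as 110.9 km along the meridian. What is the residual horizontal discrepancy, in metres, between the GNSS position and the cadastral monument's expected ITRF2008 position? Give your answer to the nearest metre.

33 m

Observed coordinate differences: Δφ = -0.00422°, Δλ = -0.00358°.
Converting to metres (1° lat = 110900 m, cos φ = 0.496004): observed ΔN = -468.0 m, observed ΔE = -196.9 m.
Subtracting the expected shift leaves a residual of -468.0 − (-485) = 17.0 m north and -196.9 − (-169) = -27.9 m east.
Residual distance = √(17.0² + (-27.9)²) = 32.7 m.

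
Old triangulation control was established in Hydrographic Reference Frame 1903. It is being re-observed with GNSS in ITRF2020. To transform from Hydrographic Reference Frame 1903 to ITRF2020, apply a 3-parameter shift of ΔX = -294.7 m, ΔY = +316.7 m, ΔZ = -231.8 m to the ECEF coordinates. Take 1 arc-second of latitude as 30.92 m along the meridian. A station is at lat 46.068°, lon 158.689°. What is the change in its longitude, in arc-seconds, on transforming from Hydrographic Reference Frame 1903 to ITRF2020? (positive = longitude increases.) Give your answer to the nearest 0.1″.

Δλ = -8.8″

sin φ = 0.720164, cos φ = 0.693804, sin λ = 0.363430, cos λ = -0.931621.
East component: ΔE = −sin λ·ΔX + cos λ·ΔY = −(0.363430)(-294.7) + (-0.931621)(316.7) = -187.94 m.
1° of latitude spans 3600 × 30.92 = 111312 m; at latitude φ, 1° of longitude spans that × cos φ = 77228.7 m, so Δλ = -187.94 / 77228.7 × 3600 = -8.761″.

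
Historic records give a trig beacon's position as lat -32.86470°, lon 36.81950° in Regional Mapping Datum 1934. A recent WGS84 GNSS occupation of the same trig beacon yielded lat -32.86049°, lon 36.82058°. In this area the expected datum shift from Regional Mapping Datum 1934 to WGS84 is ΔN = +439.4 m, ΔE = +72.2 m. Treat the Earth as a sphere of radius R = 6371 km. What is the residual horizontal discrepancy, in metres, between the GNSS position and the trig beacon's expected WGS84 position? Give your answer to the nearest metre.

41 m

Observed coordinate differences: Δφ = +0.00421°, Δλ = +0.00108°.
Converting to metres (1° lat = 111195 m, cos φ = 0.839954): observed ΔN = 468.1 m, observed ΔE = 100.9 m.
Subtracting the expected shift leaves a residual of 468.1 − (439.4) = 28.7 m north and 100.9 − (72.2) = 28.7 m east.
Residual distance = √(28.7² + 28.7²) = 40.6 m.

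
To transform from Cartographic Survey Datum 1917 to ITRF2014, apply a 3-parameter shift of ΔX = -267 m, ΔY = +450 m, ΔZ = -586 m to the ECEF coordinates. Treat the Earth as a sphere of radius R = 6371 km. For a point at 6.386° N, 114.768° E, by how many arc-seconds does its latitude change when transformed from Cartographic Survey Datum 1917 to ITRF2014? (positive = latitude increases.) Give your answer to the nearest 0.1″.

sin φ = 0.111226, cos φ = 0.993795, sin λ = 0.908012, cos λ = -0.418945.
North component: ΔN = −sin φ cos λ·ΔX − sin φ sin λ·ΔY + cos φ·ΔZ = −(0.111226)(-0.418945)(-267) − (0.111226)(0.908012)(450) + (0.993795)(-586) = -640.25 m.
1° of latitude spans πR/180 = 111195 m, so Δφ = -640.25 / 111195 × 3600 = -20.729″.

Δφ = -20.7″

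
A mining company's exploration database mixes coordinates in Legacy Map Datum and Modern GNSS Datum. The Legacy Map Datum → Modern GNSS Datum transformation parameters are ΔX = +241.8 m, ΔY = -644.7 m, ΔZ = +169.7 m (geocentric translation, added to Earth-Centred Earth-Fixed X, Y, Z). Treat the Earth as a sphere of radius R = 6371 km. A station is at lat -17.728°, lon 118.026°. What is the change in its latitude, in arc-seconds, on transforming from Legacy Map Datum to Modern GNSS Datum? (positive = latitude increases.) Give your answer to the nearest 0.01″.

sin φ = -0.304499, cos φ = 0.952513, sin λ = 0.882734, cos λ = -0.469872.
North component: ΔN = −sin φ cos λ·ΔX − sin φ sin λ·ΔY + cos φ·ΔZ = −(-0.304499)(-0.469872)(241.8) − (-0.304499)(0.882734)(-644.7) + (0.952513)(169.7) = -46.24 m.
1° of latitude spans πR/180 = 111195 m, so Δφ = -46.24 / 111195 × 3600 = -1.497″.

Δφ = -1.50″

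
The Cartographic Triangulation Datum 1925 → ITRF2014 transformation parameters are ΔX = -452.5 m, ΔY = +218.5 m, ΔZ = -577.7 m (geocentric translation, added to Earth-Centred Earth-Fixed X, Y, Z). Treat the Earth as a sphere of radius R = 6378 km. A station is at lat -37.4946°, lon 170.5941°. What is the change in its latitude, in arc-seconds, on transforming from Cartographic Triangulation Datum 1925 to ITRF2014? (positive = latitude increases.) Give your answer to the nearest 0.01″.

Δφ = -5.33″

sin φ = -0.608687, cos φ = 0.793411, sin λ = 0.163428, cos λ = -0.986555.
North component: ΔN = −sin φ cos λ·ΔX − sin φ sin λ·ΔY + cos φ·ΔZ = −(-0.608687)(-0.986555)(-452.5) − (-0.608687)(0.163428)(218.5) + (0.793411)(-577.7) = -164.89 m.
1° of latitude spans πR/180 = 111317 m, so Δφ = -164.89 / 111317 × 3600 = -5.333″.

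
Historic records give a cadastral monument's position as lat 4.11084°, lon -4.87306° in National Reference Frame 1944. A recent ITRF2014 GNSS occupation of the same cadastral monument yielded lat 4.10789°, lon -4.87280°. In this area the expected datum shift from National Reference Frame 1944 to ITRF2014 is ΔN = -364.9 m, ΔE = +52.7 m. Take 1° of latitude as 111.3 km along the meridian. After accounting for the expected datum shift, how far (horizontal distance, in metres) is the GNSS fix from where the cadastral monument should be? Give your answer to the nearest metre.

44 m

Observed coordinate differences: Δφ = -0.00295°, Δλ = +0.00026°.
Converting to metres (1° lat = 111300 m, cos φ = 0.997427): observed ΔN = -328.3 m, observed ΔE = 28.9 m.
Subtracting the expected shift leaves a residual of -328.3 − (-364.9) = 36.6 m north and 28.9 − (52.7) = -23.8 m east.
Residual distance = √(36.6² + (-23.8)²) = 43.6 m.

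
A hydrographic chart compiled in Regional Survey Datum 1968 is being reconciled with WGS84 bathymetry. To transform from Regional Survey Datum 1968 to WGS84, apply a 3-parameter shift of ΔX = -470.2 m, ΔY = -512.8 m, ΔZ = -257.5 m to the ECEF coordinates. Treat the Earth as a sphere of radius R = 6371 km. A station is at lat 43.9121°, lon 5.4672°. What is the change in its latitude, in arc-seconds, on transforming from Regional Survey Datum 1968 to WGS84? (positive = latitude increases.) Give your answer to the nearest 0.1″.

sin φ = 0.693554, cos φ = 0.720405, sin λ = 0.095276, cos λ = 0.995451.
North component: ΔN = −sin φ cos λ·ΔX − sin φ sin λ·ΔY + cos φ·ΔZ = −(0.693554)(0.995451)(-470.2) − (0.693554)(0.095276)(-512.8) + (0.720405)(-257.5) = 173.01 m.
1° of latitude spans πR/180 = 111195 m, so Δφ = 173.01 / 111195 × 3600 = 5.601″.

Δφ = 5.6″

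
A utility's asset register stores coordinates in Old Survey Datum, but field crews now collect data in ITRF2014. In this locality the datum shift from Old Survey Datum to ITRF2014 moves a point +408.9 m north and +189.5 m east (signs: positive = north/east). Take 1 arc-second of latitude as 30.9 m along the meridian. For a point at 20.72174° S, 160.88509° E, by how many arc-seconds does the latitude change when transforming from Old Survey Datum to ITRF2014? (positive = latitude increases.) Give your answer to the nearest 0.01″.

1″ of latitude = 30.90 m, so Δφ = 408.9 / 30.90 = 13.233″.

Δφ = 13.23″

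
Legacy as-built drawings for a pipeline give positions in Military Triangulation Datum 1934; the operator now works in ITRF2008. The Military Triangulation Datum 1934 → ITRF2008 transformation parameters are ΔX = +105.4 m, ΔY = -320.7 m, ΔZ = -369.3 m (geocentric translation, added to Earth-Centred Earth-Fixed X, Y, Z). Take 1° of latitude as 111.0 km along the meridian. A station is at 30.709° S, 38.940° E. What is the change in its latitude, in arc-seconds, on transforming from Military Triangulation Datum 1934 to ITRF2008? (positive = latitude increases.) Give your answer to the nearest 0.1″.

sin φ = -0.510678, cos φ = 0.859772, sin λ = 0.628506, cos λ = 0.777805.
North component: ΔN = −sin φ cos λ·ΔX − sin φ sin λ·ΔY + cos φ·ΔZ = −(-0.510678)(0.777805)(105.4) − (-0.510678)(0.628506)(-320.7) + (0.859772)(-369.3) = -378.58 m.
1° of latitude spans 111000 m, so Δφ = -378.58 / 111000 × 3600 = -12.278″.

Δφ = -12.3″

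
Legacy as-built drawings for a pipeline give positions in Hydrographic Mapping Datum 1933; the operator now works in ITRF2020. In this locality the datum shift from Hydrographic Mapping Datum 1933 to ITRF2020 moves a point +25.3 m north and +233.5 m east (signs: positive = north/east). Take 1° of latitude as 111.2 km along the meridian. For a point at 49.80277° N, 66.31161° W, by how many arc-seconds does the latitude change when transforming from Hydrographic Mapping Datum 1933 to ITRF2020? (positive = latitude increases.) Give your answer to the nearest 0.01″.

1° of latitude = 111.2 km, so Δφ = 25.3 / 111200 = 0.0002275° = 0.819″.

Δφ = 0.82″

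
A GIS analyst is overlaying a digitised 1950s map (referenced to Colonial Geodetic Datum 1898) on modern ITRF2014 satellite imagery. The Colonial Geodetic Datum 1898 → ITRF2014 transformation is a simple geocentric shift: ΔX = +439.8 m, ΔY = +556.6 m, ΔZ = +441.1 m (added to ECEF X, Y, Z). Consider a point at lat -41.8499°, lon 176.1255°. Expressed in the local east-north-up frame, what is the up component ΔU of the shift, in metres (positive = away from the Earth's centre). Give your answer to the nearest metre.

At φ = -41.8499°, λ = 176.1255°: sin φ = -0.667181, cos φ = 0.744895, sin λ = 0.067571, cos λ = -0.997714.
ΔU = cos φ cos λ·ΔX + cos φ sin λ·ΔY + sin φ·ΔZ = (0.744895)(-0.997714)(439.8) + (0.744895)(0.067571)(556.6) + (-0.667181)(441.1) = -593.13 m.

ΔU = -593 m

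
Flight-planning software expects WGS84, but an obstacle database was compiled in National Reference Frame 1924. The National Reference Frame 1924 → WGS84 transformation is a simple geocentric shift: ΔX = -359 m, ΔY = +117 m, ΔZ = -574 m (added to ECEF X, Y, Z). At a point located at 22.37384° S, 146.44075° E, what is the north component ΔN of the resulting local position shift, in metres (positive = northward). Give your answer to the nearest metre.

ΔN = -392 m

The local north axis is (−sin φ cos λ, −sin φ sin λ, cos φ), giving ΔN = 113.875 + 24.619 − 530.789 = -392.30 m.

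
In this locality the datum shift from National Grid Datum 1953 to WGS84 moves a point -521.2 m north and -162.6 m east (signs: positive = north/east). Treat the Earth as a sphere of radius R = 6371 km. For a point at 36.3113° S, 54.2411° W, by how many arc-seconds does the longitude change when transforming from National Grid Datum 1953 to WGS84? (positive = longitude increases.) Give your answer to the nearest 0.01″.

Δλ = -6.53″

At latitude -36.3113°, cos φ = 0.805812.
One radian of longitude at latitude φ spans R cos φ, so Δλ = ΔE / (R cos φ) = -162.6 / (6371000 × 0.805812) = -3.1672e-05 rad = -6.533″.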